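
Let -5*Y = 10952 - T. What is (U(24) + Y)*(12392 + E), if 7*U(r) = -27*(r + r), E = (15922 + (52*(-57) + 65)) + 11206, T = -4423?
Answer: -835727841/7 ≈ -1.1939e+8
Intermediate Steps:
Y = -3075 (Y = -(10952 - 1*(-4423))/5 = -(10952 + 4423)/5 = -1/5*15375 = -3075)
E = 24229 (E = (15922 + (-2964 + 65)) + 11206 = (15922 - 2899) + 11206 = 13023 + 11206 = 24229)
U(r) = -54*r/7 (U(r) = (-27*(r + r))/7 = (-54*r)/7 = -54*r/7)
(U(24) + Y)*(12392 + E) = (-54/7*24 - 3075)*(12392 + 24229) = (-1296/7 - 3075)*36621 = -22821/7*36621 = -835727841/7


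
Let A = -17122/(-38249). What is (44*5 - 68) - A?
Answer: 5796726/38249 ≈ 151.55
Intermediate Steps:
A = 17122/38249 (A = -17122*(-1/38249) = 17122/38249 ≈ 0.44765)
(44*5 - 68) - A = (44*5 - 68) - 1*17122/38249 = (220 - 68) - 17122/38249 = 152 - 17122/38249 = 5796726/38249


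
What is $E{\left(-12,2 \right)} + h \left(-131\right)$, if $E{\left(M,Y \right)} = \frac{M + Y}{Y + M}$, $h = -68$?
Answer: $8909$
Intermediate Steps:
$E{\left(M,Y \right)} = 1$ ($E{\left(M,Y \right)} = \frac{M + Y}{M + Y} = 1$)
$E{\left(-12,2 \right)} + h \left(-131\right) = 1 - -8908 = 1 + 8908 = 8909$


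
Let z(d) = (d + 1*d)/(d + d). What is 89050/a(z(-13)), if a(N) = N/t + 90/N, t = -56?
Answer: 4986800/5039 ≈ 989.64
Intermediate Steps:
z(d) = 1 (z(d) = (d + d)/((2*d)) = (2*d)*(1/(2*d)) = 1)
a(N) = 90/N - N/56 (a(N) = N/(-56) + 90/N = N*(-1/56) + 90/N = -N/56 + 90/N = 90/N - N/56)
89050/a(z(-13)) = 89050/(90/1 - 1/56*1) = 89050/(90*1 - 1/56) = 89050/(90 - 1/56) = 89050/(5039/56) = 89050*(56/5039) = 4986800/5039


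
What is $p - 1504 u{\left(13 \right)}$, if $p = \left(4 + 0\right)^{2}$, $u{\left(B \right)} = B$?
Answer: $-19536$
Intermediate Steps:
$p = 16$ ($p = 4^{2} = 16$)
$p - 1504 u{\left(13 \right)} = 16 - 19552 = -19536$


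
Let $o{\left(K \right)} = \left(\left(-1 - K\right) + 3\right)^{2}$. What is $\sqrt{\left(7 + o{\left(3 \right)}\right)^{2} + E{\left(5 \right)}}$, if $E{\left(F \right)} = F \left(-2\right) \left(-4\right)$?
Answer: $2 \sqrt{26} \approx 10.198$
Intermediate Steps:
$o{\left(K \right)} = \left(2 - K\right)^{2}$
$E{\left(F \right)} = 8 F$ ($E{\left(F \right)} = - 2 F \left(-4\right) = 8 F$)
$\sqrt{\left(7 + o{\left(3 \right)}\right)^{2} + E{\left(5 \right)}} = \sqrt{\left(7 + \left(-2 + 3\right)^{2}\right)^{2} + 8 \cdot 5} = \sqrt{\left(7 + 1^{2}\right)^{2} + 40} = \sqrt{\left(7 + 1\right)^{2} + 40} = \sqrt{8^{2} + 40} = \sqrt{64 + 40} = \sqrt{104} = 2 \sqrt{26}$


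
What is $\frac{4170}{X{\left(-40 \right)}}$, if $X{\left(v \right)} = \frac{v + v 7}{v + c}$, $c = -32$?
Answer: $\frac{3753}{4} \approx 938.25$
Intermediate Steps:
$X{\left(v \right)} = \frac{8 v}{-32 + v}$ ($X{\left(v \right)} = \frac{v + v 7}{v - 32} = \frac{v + 7 v}{-32 + v} = \frac{8 v}{-32 + v}$)
$\frac{4170}{X{\left(-40 \right)}} = \frac{4170}{8 \left(-40\right) \frac{1}{-32 - 40}} = \frac{4170}{8 \left(-40\right) \frac{1}{-72}} = \frac{4170}{8 \left(-40\right) \left(- \frac{1}{72}\right)} = \frac{4170}{\frac{40}{9}} = 4170 \cdot \frac{9}{40} = \frac{3753}{4}$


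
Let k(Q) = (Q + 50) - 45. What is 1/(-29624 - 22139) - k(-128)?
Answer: 6366848/51763 ≈ 123.00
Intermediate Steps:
k(Q) = 5 + Q (k(Q) = (50 + Q) - 45 = 5 + Q)
1/(-29624 - 22139) - k(-128) = 1/(-29624 - 22139) - (5 - 128) = 1/(-51763) - 1*(-123) = -1/51763 + 123 = 6366848/51763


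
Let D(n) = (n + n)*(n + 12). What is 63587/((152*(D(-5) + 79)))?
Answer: 63587/1368 ≈ 46.482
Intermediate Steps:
D(n) = 2*n*(12 + n) (D(n) = (2*n)*(12 + n) = 2*n*(12 + n))
63587/((152*(D(-5) + 79))) = 63587/((152*(2*(-5)*(12 - 5) + 79))) = 63587/((152*(2*(-5)*7 + 79))) = 63587/((152*(-70 + 79))) = 63587/((152*9)) = 63587/1368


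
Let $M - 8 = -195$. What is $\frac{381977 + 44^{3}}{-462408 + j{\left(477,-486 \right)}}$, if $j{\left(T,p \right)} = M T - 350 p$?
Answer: $- \frac{467161}{381507} \approx -1.2245$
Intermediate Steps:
$M = -187$ ($M = 8 - 195 = -187$)
$j{\left(T,p \right)} = - 350 p - 187 T$ ($j{\left(T,p \right)} = - 187 T - 350 p = - 350 p - 187 T$)
$\frac{381977 + 44^{3}}{-462408 + j{\left(477,-486 \right)}} = \frac{381977 + 44^{3}}{-462408 - -80901} = \frac{381977 + 85184}{-462408 + \left(170100 - 89199\right)} = \frac{467161}{-462408 + 80901} = \frac{467161}{-381507} = 467161 \left(- \frac{1}{381507}\right) = - \frac{467161}{381507}$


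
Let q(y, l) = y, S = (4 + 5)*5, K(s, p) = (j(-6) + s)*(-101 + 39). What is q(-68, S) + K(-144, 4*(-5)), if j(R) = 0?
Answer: 8860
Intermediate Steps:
K(s, p) = -62*s (K(s, p) = (0 + s)*(-101 + 39) = s*(-62) = -62*s)
S = 45 (S = 9*5 = 45)
q(-68, S) + K(-144, 4*(-5)) = -68 - 62*(-144) = -68 + 8928 = 8860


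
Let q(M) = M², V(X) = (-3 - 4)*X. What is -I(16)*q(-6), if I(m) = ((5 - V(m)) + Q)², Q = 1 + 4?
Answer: -535824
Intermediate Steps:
V(X) = -7*X
Q = 5
I(m) = (10 + 7*m)² (I(m) = ((5 - (-7)*m) + 5)² = ((5 + 7*m) + 5)² = (10 + 7*m)²)
-I(16)*q(-6) = -(10 + 7*16)²*(-6)² = -(10 + 112)²*36 = -122²*36 = -14884*36 = -1*535824 = -535824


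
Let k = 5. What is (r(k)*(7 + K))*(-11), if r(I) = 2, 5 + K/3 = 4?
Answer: -88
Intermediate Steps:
K = -3 (K = -15 + 3*4 = -15 + 12 = -3)
(r(k)*(7 + K))*(-11) = (2*(7 - 3))*(-11) = (2*4)*(-11) = 8*(-11) = -88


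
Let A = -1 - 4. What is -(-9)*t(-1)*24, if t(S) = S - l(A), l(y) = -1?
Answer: 0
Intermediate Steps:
A = -5
t(S) = 1 + S (t(S) = S - 1*(-1) = S + 1 = 1 + S)
-(-9)*t(-1)*24 = -(-9)*(1 - 1)*24 = -(-9)*0*24 = -3*0*24 = 0*24 = 0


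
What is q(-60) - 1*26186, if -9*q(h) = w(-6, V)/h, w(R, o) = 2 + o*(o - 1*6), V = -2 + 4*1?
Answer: -2356741/90 ≈ -26186.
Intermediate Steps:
V = 2 (V = -2 + 4 = 2)
w(R, o) = 2 + o*(-6 + o) (w(R, o) = 2 + o*(o - 6) = 2 + o*(-6 + o))
q(h) = 2/(3*h) (q(h) = -(2 + 2**2 - 6*2)/(9*h) = -(2 + 4 - 12)/(9*h) = -(-2)/(3*h) = 2/(3*h))
q(-60) - 1*26186 = (2/3)/(-60) - 1*26186 = (2/3)*(-1/60) - 26186 = -1/90 - 26186 = -2356741/90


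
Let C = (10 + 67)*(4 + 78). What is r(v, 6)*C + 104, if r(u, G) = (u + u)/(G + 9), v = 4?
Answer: 52072/15 ≈ 3471.5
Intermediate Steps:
C = 6314 (C = 77*82 = 6314)
r(u, G) = 2*u/(9 + G) (r(u, G) = (2*u)/(9 + G) = 2*u/(9 + G))
r(v, 6)*C + 104 = (2*4/(9 + 6))*6314 + 104 = (2*4/15)*6314 + 104 = (2*4*(1/15))*6314 + 104 = (8/15)*6314 + 104 = 50512/15 + 104 = 52072/15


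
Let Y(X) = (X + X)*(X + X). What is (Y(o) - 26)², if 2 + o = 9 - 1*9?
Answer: 100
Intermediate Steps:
o = -2 (o = -2 + (9 - 1*9) = -2 + (9 - 9) = -2 + 0 = -2)
Y(X) = 4*X² (Y(X) = (2*X)*(2*X) = 4*X²)
(Y(o) - 26)² = (4*(-2)² - 26)² = (4*4 - 26)² = (16 - 26)² = (-10)² = 100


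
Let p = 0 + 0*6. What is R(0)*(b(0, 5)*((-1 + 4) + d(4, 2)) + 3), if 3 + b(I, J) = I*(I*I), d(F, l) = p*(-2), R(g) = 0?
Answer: 0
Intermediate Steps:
p = 0 (p = 0 + 0 = 0)
d(F, l) = 0 (d(F, l) = 0*(-2) = 0)
b(I, J) = -3 + I**3 (b(I, J) = -3 + I*(I*I) = -3 + I*I**2 = -3 + I**3)
R(0)*(b(0, 5)*((-1 + 4) + d(4, 2)) + 3) = 0*((-3 + 0**3)*((-1 + 4) + 0) + 3) = 0*((-3 + 0)*(3 + 0) + 3) = 0*(-3*3 + 3) = 0*(-9 + 3) = 0*(-6) = 0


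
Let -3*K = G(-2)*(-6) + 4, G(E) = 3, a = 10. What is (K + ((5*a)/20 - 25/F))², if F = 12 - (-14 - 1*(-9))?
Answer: 337561/10404 ≈ 32.445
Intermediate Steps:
K = 14/3 (K = -(3*(-6) + 4)/3 = -(-18 + 4)/3 = -⅓*(-14) = 14/3 ≈ 4.6667)
F = 17 (F = 12 - (-14 + 9) = 12 - 1*(-5) = 12 + 5 = 17)
(K + ((5*a)/20 - 25/F))² = (14/3 + ((5*10)/20 - 25/17))² = (14/3 + (50*(1/20) - 25*1/17))² = (14/3 + (5/2 - 25/17))² = (14/3 + 35/34)² = (581/102)² = 337561/10404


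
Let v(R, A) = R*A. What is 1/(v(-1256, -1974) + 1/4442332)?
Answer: 4442332/11014069190209 ≈ 4.0333e-7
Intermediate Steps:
v(R, A) = A*R
1/(v(-1256, -1974) + 1/4442332) = 1/(-1974*(-1256) + 1/4442332) = 1/(2479344 + 1/4442332) = 1/(11014069190209/4442332) = 4442332/11014069190209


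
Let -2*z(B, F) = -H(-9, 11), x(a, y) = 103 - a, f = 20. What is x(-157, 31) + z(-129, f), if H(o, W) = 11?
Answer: 531/2 ≈ 265.50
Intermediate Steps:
z(B, F) = 11/2 (z(B, F) = -(-1)*11/2 = -½*(-11) = 11/2)
x(-157, 31) + z(-129, f) = (103 - 1*(-157)) + 11/2 = (103 + 157) + 11/2 = 260 + 11/2 = 531/2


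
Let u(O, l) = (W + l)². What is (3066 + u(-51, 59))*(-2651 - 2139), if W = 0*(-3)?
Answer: -31360130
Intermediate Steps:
W = 0
u(O, l) = l² (u(O, l) = (0 + l)² = l²)
(3066 + u(-51, 59))*(-2651 - 2139) = (3066 + 59²)*(-2651 - 2139) = (3066 + 3481)*(-4790) = 6547*(-4790) = -31360130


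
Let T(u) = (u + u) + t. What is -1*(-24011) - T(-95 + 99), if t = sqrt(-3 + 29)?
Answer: 24003 - sqrt(26) ≈ 23998.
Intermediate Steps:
t = sqrt(26) ≈ 5.0990
T(u) = sqrt(26) + 2*u (T(u) = (u + u) + sqrt(26) = 2*u + sqrt(26) = sqrt(26) + 2*u)
-1*(-24011) - T(-95 + 99) = -1*(-24011) - (sqrt(26) + 2*(-95 + 99)) = 24011 - (sqrt(26) + 2*4) = 24011 - (sqrt(26) + 8) = 24011 - (8 + sqrt(26)) = 24011 + (-8 - sqrt(26)) = 24003 - sqrt(26)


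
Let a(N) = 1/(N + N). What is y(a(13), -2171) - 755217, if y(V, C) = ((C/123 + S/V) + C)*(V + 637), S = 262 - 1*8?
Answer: 84358751/41 ≈ 2.0575e+6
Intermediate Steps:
S = 254 (S = 262 - 8 = 254)
a(N) = 1/(2*N)
y(V, C) = (637 + V)*(254/V + 124*C/123) (y(V, C) = ((C/123 + 254/V) + C)*(V + 637) = ((C*(1/123) + 254/V) + C)*(637 + V) = ((C/123 + 254/V) + C)*(637 + V) = ((254/V + C/123) + C)*(637 + V) = (254/V + 124*C/123)*(637 + V) = (637 + V)*(254/V + 124*C/123))
y(a(13), -2171) - 755217 = (254 + 161798/(((½)/13)) + (78988/123)*(-2171) + (124/123)*(-2171)*((½)/13)) - 755217 = (254 + 161798/(((½)*(1/13))) - 171482948/123 + (124/123)*(-2171)*((½)*(1/13))) - 755217 = (254 + 161798/(1/26) - 171482948/123 + (124/123)*(-2171)*(1/26)) - 755217 = (254 + 161798*26 - 171482948/123 - 10354/123) - 755217 = (254 + 4206748 - 171482948/123 - 10354/123) - 755217 = 115322648/41 - 755217 = 84358751/41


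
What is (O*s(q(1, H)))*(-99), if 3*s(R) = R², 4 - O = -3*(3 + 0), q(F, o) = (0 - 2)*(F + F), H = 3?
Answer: -6864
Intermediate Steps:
q(F, o) = -4*F
O = 13 (O = 4 - (-3)*(3 + 0) = 4 - (-3)*3 = 4 - 1*(-9) = 4 + 9 = 13)
s(R) = R²/3
(O*s(q(1, H)))*(-99) = (13*((-4*1)²/3))*(-99) = (13*((⅓)*(-4)²))*(-99) = (13*((⅓)*16))*(-99) = (13*(16/3))*(-99) = (208/3)*(-99) = -6864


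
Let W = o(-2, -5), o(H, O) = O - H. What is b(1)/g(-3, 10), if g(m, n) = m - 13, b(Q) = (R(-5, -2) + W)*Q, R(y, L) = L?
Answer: 5/16 ≈ 0.31250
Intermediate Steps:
W = -3 (W = -5 - 1*(-2) = -5 + 2 = -3)
b(Q) = -5*Q (b(Q) = (-2 - 3)*Q = -5*Q)
g(m, n) = -13 + m
b(1)/g(-3, 10) = (-5*1)/(-13 - 3) = -5/(-16) = -5*(-1/16) = 5/16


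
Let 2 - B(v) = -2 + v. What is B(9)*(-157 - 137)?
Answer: 1470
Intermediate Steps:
B(v) = 4 - v (B(v) = 2 - (-2 + v) = 2 + (2 - v) = 4 - v)
B(9)*(-157 - 137) = (4 - 1*9)*(-157 - 137) = (4 - 9)*(-294) = -5*(-294) = 1470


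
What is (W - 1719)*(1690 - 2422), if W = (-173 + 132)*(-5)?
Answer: 1108248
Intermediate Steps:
W = 205 (W = -41*(-5) = 205)
(W - 1719)*(1690 - 2422) = (205 - 1719)*(1690 - 2422) = -1514*(-732) = 1108248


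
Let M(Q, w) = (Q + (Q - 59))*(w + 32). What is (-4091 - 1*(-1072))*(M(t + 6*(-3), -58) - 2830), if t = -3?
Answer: 615876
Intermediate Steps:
M(Q, w) = (-59 + 2*Q)*(32 + w) (M(Q, w) = (Q + (-59 + Q))*(32 + w) = (-59 + 2*Q)*(32 + w))
(-4091 - 1*(-1072))*(M(t + 6*(-3), -58) - 2830) = (-4091 - 1*(-1072))*((-1888 - 59*(-58) + 64*(-3 + 6*(-3)) + 2*(-3 + 6*(-3))*(-58)) - 2830) = (-4091 + 1072)*((-1888 + 3422 + 64*(-3 - 18) + 2*(-3 - 18)*(-58)) - 2830) = -3019*((-1888 + 3422 + 64*(-21) + 2*(-21)*(-58)) - 2830) = -3019*((-1888 + 3422 - 1344 + 2436) - 2830) = -3019*(2626 - 2830) = -3019*(-204) = 615876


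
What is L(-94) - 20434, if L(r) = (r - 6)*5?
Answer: -20934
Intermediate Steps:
L(r) = -30 + 5*r (L(r) = (-6 + r)*5 = -30 + 5*r)
L(-94) - 20434 = (-30 + 5*(-94)) - 20434 = (-30 - 470) - 20434 = -500 - 20434 = -20934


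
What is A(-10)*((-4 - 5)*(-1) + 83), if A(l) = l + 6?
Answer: -368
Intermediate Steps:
A(l) = 6 + l
A(-10)*((-4 - 5)*(-1) + 83) = (6 - 10)*((-4 - 5)*(-1) + 83) = -4*(-9*(-1) + 83) = -4*(9 + 83) = -4*92 = -368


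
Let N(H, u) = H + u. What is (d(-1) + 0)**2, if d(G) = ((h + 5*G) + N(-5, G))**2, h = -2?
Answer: 28561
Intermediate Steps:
d(G) = (-7 + 6*G)**2 (d(G) = ((-2 + 5*G) + (-5 + G))**2 = (-7 + 6*G)**2)
(d(-1) + 0)**2 = ((-7 + 6*(-1))**2 + 0)**2 = ((-7 - 6)**2 + 0)**2 = ((-13)**2 + 0)**2 = (169 + 0)**2 = 169**2 = 28561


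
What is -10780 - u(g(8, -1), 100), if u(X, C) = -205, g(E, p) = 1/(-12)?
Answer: -10575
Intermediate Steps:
g(E, p) = -1/12
-10780 - u(g(8, -1), 100) = -10780 - 1*(-205) = -10780 + 205 = -10575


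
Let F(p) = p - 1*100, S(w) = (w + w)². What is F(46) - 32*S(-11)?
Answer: -15542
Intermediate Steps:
S(w) = 4*w² (S(w) = (2*w)² = 4*w²)
F(p) = -100 + p (F(p) = p - 100 = -100 + p)
F(46) - 32*S(-11) = (-100 + 46) - 32*4*(-11)² = -54 - 32*4*121 = -54 - 32*484 = -54 - 1*15488 = -54 - 15488 = -15542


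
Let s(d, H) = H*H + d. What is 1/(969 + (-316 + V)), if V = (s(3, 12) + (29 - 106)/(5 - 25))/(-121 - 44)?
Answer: 3300/2151883 ≈ 0.0015335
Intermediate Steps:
s(d, H) = d + H² (s(d, H) = H² + d = d + H²)
V = -3017/3300 (V = ((3 + 12²) + (29 - 106)/(5 - 25))/(-121 - 44) = ((3 + 144) - 77/(-20))/(-165) = (147 - 77*(-1/20))*(-1/165) = (147 + 77/20)*(-1/165) = (3017/20)*(-1/165) = -3017/3300 ≈ -0.91424)
1/(969 + (-316 + V)) = 1/(969 + (-316 - 3017/3300)) = 1/(969 - 1045817/3300) = 1/(2151883/3300) = 3300/2151883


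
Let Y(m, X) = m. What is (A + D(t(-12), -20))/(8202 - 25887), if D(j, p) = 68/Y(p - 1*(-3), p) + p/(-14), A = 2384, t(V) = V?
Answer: -3334/24759 ≈ -0.13466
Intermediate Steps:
D(j, p) = 68/(3 + p) - p/14 (D(j, p) = 68/(p - 1*(-3)) + p/(-14) = 68/(p + 3) + p*(-1/14) = 68/(3 + p) - p/14)
(A + D(t(-12), -20))/(8202 - 25887) = (2384 + (952 - 1*(-20)*(3 - 20))/(14*(3 - 20)))/(8202 - 25887) = (2384 + (1/14)*(952 - 1*(-20)*(-17))/(-17))/(-17685) = (2384 + (1/14)*(-1/17)*(952 - 340))*(-1/17685) = (2384 + (1/14)*(-1/17)*612)*(-1/17685) = (2384 - 18/7)*(-1/17685) = (16670/7)*(-1/17685) = -3334/24759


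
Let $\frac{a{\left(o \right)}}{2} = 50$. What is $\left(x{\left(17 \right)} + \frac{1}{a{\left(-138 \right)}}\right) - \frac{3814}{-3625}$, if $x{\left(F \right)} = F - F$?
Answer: $\frac{15401}{14500} \approx 1.0621$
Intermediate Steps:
$x{\left(F \right)} = 0$
$a{\left(o \right)} = 100$ ($a{\left(o \right)} = 2 \cdot 50 = 100$)
$\left(x{\left(17 \right)} + \frac{1}{a{\left(-138 \right)}}\right) - \frac{3814}{-3625} = \left(0 + \frac{1}{100}\right) - \frac{3814}{-3625} = \left(0 + \frac{1}{100}\right) - - \frac{3814}{3625} = \frac{1}{100} + \frac{3814}{3625} = \frac{15401}{14500}$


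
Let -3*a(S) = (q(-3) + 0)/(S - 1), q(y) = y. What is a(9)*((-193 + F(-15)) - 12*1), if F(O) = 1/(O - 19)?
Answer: -6971/272 ≈ -25.629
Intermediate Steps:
a(S) = 1/(-1 + S) (a(S) = -(-3 + 0)/(3*(S - 1)) = -(-1)/(-1 + S) = 1/(-1 + S))
F(O) = 1/(-19 + O)
a(9)*((-193 + F(-15)) - 12*1) = ((-193 + 1/(-19 - 15)) - 12*1)/(-1 + 9) = ((-193 + 1/(-34)) - 12)/8 = ((-193 - 1/34) - 12)/8 = (-6563/34 - 12)/8 = (⅛)*(-6971/34) = -6971/272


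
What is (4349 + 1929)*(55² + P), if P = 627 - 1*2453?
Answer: 7527322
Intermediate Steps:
P = -1826 (P = 627 - 2453 = -1826)
(4349 + 1929)*(55² + P) = (4349 + 1929)*(55² - 1826) = 6278*(3025 - 1826) = 6278*1199 = 7527322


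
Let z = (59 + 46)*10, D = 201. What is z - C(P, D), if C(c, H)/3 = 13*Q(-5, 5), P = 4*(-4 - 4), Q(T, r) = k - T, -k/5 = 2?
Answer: 1245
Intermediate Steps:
k = -10 (k = -5*2 = -10)
Q(T, r) = -10 - T
P = -32 (P = 4*(-8) = -32)
C(c, H) = -195 (C(c, H) = 3*(13*(-10 - 1*(-5))) = 3*(13*(-10 + 5)) = 3*(13*(-5)) = 3*(-65) = -195)
z = 1050 (z = 105*10 = 1050)
z - C(P, D) = 1050 - 1*(-195) = 1050 + 195 = 1245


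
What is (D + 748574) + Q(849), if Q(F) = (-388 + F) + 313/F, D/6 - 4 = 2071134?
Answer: 11186308000/849 ≈ 1.3176e+7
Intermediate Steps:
D = 12426828 (D = 24 + 6*2071134 = 24 + 12426804 = 12426828)
Q(F) = -388 + F + 313/F
(D + 748574) + Q(849) = (12426828 + 748574) + (-388 + 849 + 313/849) = 13175402 + (-388 + 849 + 313*(1/849)) = 13175402 + (-388 + 849 + 313/849) = 13175402 + 391702/849 = 11186308000/849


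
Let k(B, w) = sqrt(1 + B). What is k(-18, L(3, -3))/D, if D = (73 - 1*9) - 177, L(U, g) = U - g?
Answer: -I*sqrt(17)/113 ≈ -0.036488*I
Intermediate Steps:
D = -113 (D = (73 - 9) - 177 = 64 - 177 = -113)
k(-18, L(3, -3))/D = sqrt(1 - 18)/(-113) = sqrt(-17)*(-1/113) = (I*sqrt(17))*(-1/113) = -I*sqrt(17)/113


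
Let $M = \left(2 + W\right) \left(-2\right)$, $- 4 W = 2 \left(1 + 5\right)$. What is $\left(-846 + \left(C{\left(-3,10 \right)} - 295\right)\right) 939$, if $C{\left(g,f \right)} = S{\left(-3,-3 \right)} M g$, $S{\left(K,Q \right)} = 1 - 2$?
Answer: $-1065765$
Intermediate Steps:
$S{\left(K,Q \right)} = -1$ ($S{\left(K,Q \right)} = 1 - 2 = -1$)
$W = -3$ ($W = - \frac{2 \left(1 + 5\right)}{4} = - \frac{2 \cdot 6}{4} = \left(- \frac{1}{4}\right) 12 = -3$)
$M = 2$ ($M = \left(2 - 3\right) \left(-2\right) = \left(-1\right) \left(-2\right) = 2$)
$C{\left(g,f \right)} = - 2 g$ ($C{\left(g,f \right)} = \left(-1\right) 2 g = - 2 g$)
$\left(-846 + \left(C{\left(-3,10 \right)} - 295\right)\right) 939 = \left(-846 - 289\right) 939 = \left(-1135\right) 939 = -1065765$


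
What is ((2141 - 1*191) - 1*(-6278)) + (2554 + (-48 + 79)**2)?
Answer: 11743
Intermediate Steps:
((2141 - 1*191) - 1*(-6278)) + (2554 + (-48 + 79)**2) = ((2141 - 191) + 6278) + (2554 + 31**2) = (1950 + 6278) + (2554 + 961) = 8228 + 3515 = 11743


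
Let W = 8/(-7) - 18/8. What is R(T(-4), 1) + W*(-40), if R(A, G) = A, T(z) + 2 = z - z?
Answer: 936/7 ≈ 133.71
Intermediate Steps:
T(z) = -2 (T(z) = -2 + (z - z) = -2 + 0 = -2)
W = -95/28 (W = 8*(-1/7) - 18*1/8 = -8/7 - 9/4 = -95/28 ≈ -3.3929)
R(T(-4), 1) + W*(-40) = -2 - 95/28*(-40) = -2 + 950/7 = 936/7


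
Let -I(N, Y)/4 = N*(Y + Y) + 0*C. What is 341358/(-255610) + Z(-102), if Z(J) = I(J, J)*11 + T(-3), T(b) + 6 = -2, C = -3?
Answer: -117013316479/127805 ≈ -9.1556e+5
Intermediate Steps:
I(N, Y) = -8*N*Y (I(N, Y) = -4*(N*(Y + Y) + 0*(-3)) = -4*(N*(2*Y) + 0) = -4*(2*N*Y + 0) = -8*N*Y)
T(b) = -8 (T(b) = -6 - 2 = -8)
Z(J) = -8 - 88*J**2 (Z(J) = -8*J*J*11 - 8 = -8*J**2*11 - 8 = -88*J**2 - 8 = -8 - 88*J**2)
341358/(-255610) + Z(-102) = 341358/(-255610) + (-8 - 88*(-102)**2) = 341358*(-1/255610) + (-8 - 88*10404) = -170679/127805 + (-8 - 915552) = -170679/127805 - 915560 = -117013316479/127805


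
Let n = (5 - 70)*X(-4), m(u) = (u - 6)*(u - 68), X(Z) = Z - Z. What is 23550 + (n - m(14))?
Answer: 23982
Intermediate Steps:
X(Z) = 0
m(u) = (-68 + u)*(-6 + u) (m(u) = (-6 + u)*(-68 + u) = (-68 + u)*(-6 + u))
n = 0 (n = (5 - 70)*0 = -65*0 = 0)
23550 + (n - m(14)) = 23550 + (0 - (408 + 14² - 74*14)) = 23550 + (0 - (408 + 196 - 1036)) = 23550 + (0 - 1*(-432)) = 23550 + (0 + 432) = 23550 + 432 = 23982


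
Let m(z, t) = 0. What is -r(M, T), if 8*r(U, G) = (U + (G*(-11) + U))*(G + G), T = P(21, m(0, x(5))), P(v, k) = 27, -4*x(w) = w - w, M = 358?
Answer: -11313/4 ≈ -2828.3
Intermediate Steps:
x(w) = 0 (x(w) = -(w - w)/4 = -1/4*0 = 0)
T = 27
r(U, G) = G*(-11*G + 2*U)/4 (r(U, G) = ((U + (G*(-11) + U))*(G + G))/8 = ((U + (-11*G + U))*(2*G))/8 = ((U + (U - 11*G))*(2*G))/8 = ((-11*G + 2*U)*(2*G))/8 = (2*G*(-11*G + 2*U))/8 = G*(-11*G + 2*U)/4)
-r(M, T) = -27*(-11*27 + 2*358)/4 = -27*(-297 + 716)/4 = -27*419/4 = -1*11313/4 = -11313/4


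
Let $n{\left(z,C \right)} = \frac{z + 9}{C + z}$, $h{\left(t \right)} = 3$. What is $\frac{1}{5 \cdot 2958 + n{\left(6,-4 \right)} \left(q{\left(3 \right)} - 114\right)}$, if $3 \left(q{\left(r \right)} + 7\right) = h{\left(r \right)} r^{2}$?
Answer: $\frac{1}{13950} \approx 7.1685 \cdot 10^{-5}$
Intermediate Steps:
$n{\left(z,C \right)} = \frac{9 + z}{C + z}$
$q{\left(r \right)} = -7 + r^{2}$ ($q{\left(r \right)} = -7 + \frac{3 r^{2}}{3} = -7 + r^{2}$)
$\frac{1}{5 \cdot 2958 + n{\left(6,-4 \right)} \left(q{\left(3 \right)} - 114\right)} = \frac{1}{5 \cdot 2958 + \frac{9 + 6}{-4 + 6} \left(\left(-7 + 3^{2}\right) - 114\right)} = \frac{1}{14790 + \frac{1}{2} \cdot 15 \left(\left(-7 + 9\right) - 114\right)} = \frac{1}{14790 + \frac{1}{2} \cdot 15 \left(2 - 114\right)} = \frac{1}{14790 + \frac{15}{2} \left(-112\right)} = \frac{1}{14790 - 840} = \frac{1}{13950}$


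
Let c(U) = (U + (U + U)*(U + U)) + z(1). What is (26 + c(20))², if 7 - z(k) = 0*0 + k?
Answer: 2729104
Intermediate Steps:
z(k) = 7 - k (z(k) = 7 - (0*0 + k) = 7 - (0 + k) = 7 - k)
c(U) = 6 + U + 4*U² (c(U) = (U + (U + U)*(U + U)) + (7 - 1*1) = (U + (2*U)*(2*U)) + (7 - 1) = (U + 4*U²) + 6 = 6 + U + 4*U²)
(26 + c(20))² = (26 + (6 + 20 + 4*20²))² = (26 + (6 + 20 + 4*400))² = (26 + (6 + 20 + 1600))² = (26 + 1626)² = 1652² = 2729104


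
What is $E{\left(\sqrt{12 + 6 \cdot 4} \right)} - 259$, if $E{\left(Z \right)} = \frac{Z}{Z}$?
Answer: $-258$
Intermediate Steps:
$E{\left(Z \right)} = 1$
$E{\left(\sqrt{12 + 6 \cdot 4} \right)} - 259 = 1 - 259 = -258$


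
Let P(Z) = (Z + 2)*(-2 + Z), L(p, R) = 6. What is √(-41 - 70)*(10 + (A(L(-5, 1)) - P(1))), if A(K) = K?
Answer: 19*I*√111 ≈ 200.18*I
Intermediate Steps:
P(Z) = (-2 + Z)*(2 + Z) (P(Z) = (2 + Z)*(-2 + Z) = (-2 + Z)*(2 + Z))
√(-41 - 70)*(10 + (A(L(-5, 1)) - P(1))) = √(-41 - 70)*(10 + (6 - (-4 + 1²))) = √(-111)*(10 + (6 - (-4 + 1))) = (I*√111)*(10 + (6 - 1*(-3))) = (I*√111)*(10 + (6 + 3)) = (I*√111)*(10 + 9) = (I*√111)*19 = 19*I*√111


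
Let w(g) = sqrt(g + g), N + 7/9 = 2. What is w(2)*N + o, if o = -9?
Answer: -59/9 ≈ -6.5556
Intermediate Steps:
N = 11/9 (N = -7/9 + 2 = 11/9 ≈ 1.2222)
w(g) = sqrt(2)*sqrt(g) (w(g) = sqrt(2*g) = sqrt(2)*sqrt(g))
w(2)*N + o = (sqrt(2)*sqrt(2))*(11/9) - 9 = 2*(11/9) - 9 = 22/9 - 9 = -59/9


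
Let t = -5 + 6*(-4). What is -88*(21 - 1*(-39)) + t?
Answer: -5309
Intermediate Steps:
t = -29 (t = -5 - 24 = -29)
-88*(21 - 1*(-39)) + t = -88*(21 - 1*(-39)) - 29 = -88*(21 + 39) - 29 = -88*60 - 29 = -5280 - 29 = -5309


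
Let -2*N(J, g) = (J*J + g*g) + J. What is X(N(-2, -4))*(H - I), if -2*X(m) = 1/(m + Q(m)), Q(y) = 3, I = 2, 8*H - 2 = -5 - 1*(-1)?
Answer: -3/16 ≈ -0.18750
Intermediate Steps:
N(J, g) = -J/2 - J**2/2 - g**2/2 (N(J, g) = -((J*J + g*g) + J)/2 = -((J**2 + g**2) + J)/2 = -(J + J**2 + g**2)/2 = -J/2 - J**2/2 - g**2/2)
H = -1/4 (H = 1/4 + (-5 - 1*(-1))/8 = 1/4 + (-5 + 1)/8 = 1/4 + (1/8)*(-4) = 1/4 - 1/2 = -1/4 ≈ -0.25000)
X(m) = -1/(2*(3 + m)) (X(m) = -1/(2*(m + 3)) = -1/(2*(3 + m)))
X(N(-2, -4))*(H - I) = (-1/(6 + 2*(-1/2*(-2) - 1/2*(-2)**2 - 1/2*(-4)**2)))*(-1/4 - 1*2) = (-1/(6 + 2*(1 - 1/2*4 - 1/2*16)))*(-1/4 - 2) = -1/(6 + 2*(1 - 2 - 8))*(-9/4) = -1/(6 + 2*(-9))*(-9/4) = -1/(6 - 18)*(-9/4) = -1/(-12)*(-9/4) = -1*(-1/12)*(-9/4) = (1/12)*(-9/4) = -3/16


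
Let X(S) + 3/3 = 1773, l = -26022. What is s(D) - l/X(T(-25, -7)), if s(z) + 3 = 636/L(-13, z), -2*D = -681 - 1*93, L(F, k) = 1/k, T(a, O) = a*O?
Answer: 218083305/886 ≈ 2.4614e+5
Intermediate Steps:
T(a, O) = O*a
X(S) = 1772 (X(S) = -1 + 1773 = 1772)
D = 387 (D = -(-681 - 1*93)/2 = -(-681 - 93)/2 = -1/2*(-774) = 387)
s(z) = -3 + 636*z (s(z) = -3 + 636/(1/z) = -3 + 636*z)
s(D) - l/X(T(-25, -7)) = (-3 + 636*387) - (-26022)/1772 = (-3 + 246132) - (-26022)/1772 = 246129 - 1*(-13011/886) = 246129 + 13011/886 = 218083305/886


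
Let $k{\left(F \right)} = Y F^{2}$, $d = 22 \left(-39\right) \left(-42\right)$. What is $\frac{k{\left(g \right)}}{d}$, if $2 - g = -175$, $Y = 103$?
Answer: $\frac{358543}{4004} \approx 89.546$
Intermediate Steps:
$g = 177$ ($g = 2 - -175 = 2 + 175 = 177$)
$d = 36036$ ($d = \left(-858\right) \left(-42\right) = 36036$)
$k{\left(F \right)} = 103 F^{2}$
$\frac{k{\left(g \right)}}{d} = \frac{103 \cdot 177^{2}}{36036} = 103 \cdot 31329 \cdot \frac{1}{36036} = 3226887 \cdot \frac{1}{36036} = \frac{358543}{4004}$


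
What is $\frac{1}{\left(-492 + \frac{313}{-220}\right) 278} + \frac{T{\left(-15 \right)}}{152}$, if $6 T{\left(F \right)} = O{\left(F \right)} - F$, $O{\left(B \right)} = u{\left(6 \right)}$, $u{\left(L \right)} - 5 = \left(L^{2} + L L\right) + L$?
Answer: $\frac{739304323}{6880523352} \approx 0.10745$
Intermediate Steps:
$u{\left(L \right)} = 5 + L + 2 L^{2}$ ($u{\left(L \right)} = 5 + \left(\left(L^{2} + L L\right) + L\right) = 5 + \left(\left(L^{2} + L^{2}\right) + L\right) = 5 + \left(2 L^{2} + L\right) = 5 + \left(L + 2 L^{2}\right) = 5 + L + 2 L^{2}$)
$O{\left(B \right)} = 83$ ($O{\left(B \right)} = 5 + 6 + 2 \cdot 6^{2} = 5 + 6 + 2 \cdot 36 = 5 + 6 + 72 = 83$)
$T{\left(F \right)} = \frac{83}{6} - \frac{F}{6}$ ($T{\left(F \right)} = \frac{83 - F}{6} = \frac{83}{6} - \frac{F}{6}$)
$\frac{1}{\left(-492 + \frac{313}{-220}\right) 278} + \frac{T{\left(-15 \right)}}{152} = \frac{1}{\left(-492 + \frac{313}{-220}\right) 278} + \frac{\frac{83}{6} - - \frac{5}{2}}{152} = \frac{1}{-492 + 313 \left(- \frac{1}{220}\right)} \frac{1}{278} + \left(\frac{83}{6} + \frac{5}{2}\right) \frac{1}{152} = \frac{1}{-492 - \frac{313}{220}} \cdot \frac{1}{278} + \frac{49}{3} \cdot \frac{1}{152} = \frac{1}{- \frac{108553}{220}} \cdot \frac{1}{278} + \frac{49}{456} = \left(- \frac{220}{108553}\right) \frac{1}{278} + \frac{49}{456} = - \frac{110}{15088867} + \frac{49}{456} = \frac{739304323}{6880523352}$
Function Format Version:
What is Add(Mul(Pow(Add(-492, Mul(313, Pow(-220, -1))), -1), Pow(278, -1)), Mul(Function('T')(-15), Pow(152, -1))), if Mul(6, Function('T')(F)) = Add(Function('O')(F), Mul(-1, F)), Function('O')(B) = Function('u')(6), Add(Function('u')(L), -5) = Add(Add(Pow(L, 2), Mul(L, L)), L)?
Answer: Rational(739304323, 6880523352) ≈ 0.10745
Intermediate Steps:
Function('u')(L) = Add(5, L, Mul(2, Pow(L, 2))) (Function('u')(L) = Add(5, Add(Add(Pow(L, 2), Mul(L, L)), L)) = Add(5, Add(Add(Pow(L, 2), Pow(L, 2)), L)) = Add(5, Add(Mul(2, Pow(L, 2)), L)) = Add(5, Add(L, Mul(2, Pow(L, 2)))) = Add(5, L, Mul(2, Pow(L, 2))))
Function('O')(B) = 83 (Function('O')(B) = Add(5, 6, Mul(2, Pow(6, 2))) = Add(5, 6, Mul(2, 36)) = Add(5, 6, 72) = 83)
Function('T')(F) = Add(Rational(83, 6), Mul(Rational(-1, 6), F)) (Function('T')(F) = Mul(Rational(1, 6), Add(83, Mul(-1, F))) = Add(Rational(83, 6), Mul(Rational(-1, 6), F)))
Add(Mul(Pow(Add(-492, Mul(313, Pow(-220, -1))), -1), Pow(278, -1)), Mul(Function('T')(-15), Pow(152, -1))) = Add(Mul(Pow(Add(-492, Mul(313, Pow(-220, -1))), -1), Pow(278, -1)), Mul(Add(Rational(83, 6), Mul(Rational(-1, 6), -15)), Pow(152, -1))) = Add(Mul(Pow(Add(-492, Mul(313, Rational(-1, 220))), -1), Rational(1, 278)), Mul(Add(Rational(83, 6), Rational(5, 2)), Rational(1, 152))) = Add(Mul(Pow(Add(-492, Rational(-313, 220)), -1), Rational(1, 278)), Mul(Rational(49, 3), Rational(1, 152))) = Add(Mul(Pow(Rational(-108553, 220), -1), Rational(1, 278)), Rational(49, 456)) = Add(Mul(Rational(-220, 108553), Rational(1, 278)), Rational(49, 456)) = Add(Rational(-110, 15088867), Rational(49, 456)) = Rational(739304323, 6880523352)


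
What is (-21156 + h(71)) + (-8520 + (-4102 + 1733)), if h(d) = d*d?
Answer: -27004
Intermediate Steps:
h(d) = d**2
(-21156 + h(71)) + (-8520 + (-4102 + 1733)) = (-21156 + 71**2) + (-8520 + (-4102 + 1733)) = (-21156 + 5041) + (-8520 - 2369) = -16115 - 10889 = -27004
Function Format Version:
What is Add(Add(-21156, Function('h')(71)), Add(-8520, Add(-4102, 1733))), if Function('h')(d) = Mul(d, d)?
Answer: -27004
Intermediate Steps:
Function('h')(d) = Pow(d, 2)
Add(Add(-21156, Function('h')(71)), Add(-8520, Add(-4102, 1733))) = Add(Add(-21156, Pow(71, 2)), Add(-8520, Add(-4102, 1733))) = Add(Add(-21156, 5041), Add(-8520, -2369)) = Add(-16115, -10889) = -27004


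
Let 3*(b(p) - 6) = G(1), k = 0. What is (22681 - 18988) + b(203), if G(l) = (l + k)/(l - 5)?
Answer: 44387/12 ≈ 3698.9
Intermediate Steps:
G(l) = l/(-5 + l) (G(l) = (l + 0)/(l - 5) = l/(-5 + l))
b(p) = 71/12 (b(p) = 6 + (1/(-5 + 1))/3 = 6 + (1/(-4))/3 = 6 + (1*(-1/4))/3 = 6 + (1/3)*(-1/4) = 6 - 1/12 = 71/12)
(22681 - 18988) + b(203) = (22681 - 18988) + 71/12 = 3693 + 71/12 = 44387/12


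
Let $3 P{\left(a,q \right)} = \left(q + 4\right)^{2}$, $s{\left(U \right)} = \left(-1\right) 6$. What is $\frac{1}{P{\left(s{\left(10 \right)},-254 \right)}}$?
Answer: $\frac{3}{62500} \approx 4.8 \cdot 10^{-5}$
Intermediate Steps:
$s{\left(U \right)} = -6$
$P{\left(a,q \right)} = \frac{\left(4 + q\right)^{2}}{3}$ ($P{\left(a,q \right)} = \frac{\left(q + 4\right)^{2}}{3} = \frac{\left(4 + q\right)^{2}}{3}$)
$\frac{1}{P{\left(s{\left(10 \right)},-254 \right)}} = \frac{1}{\frac{1}{3} \left(4 - 254\right)^{2}} = \frac{1}{\frac{1}{3} \left(-250\right)^{2}} = \frac{1}{\frac{1}{3} \cdot 62500} = \frac{1}{\frac{62500}{3}} = \frac{3}{62500}$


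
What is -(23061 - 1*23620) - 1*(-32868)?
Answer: 33427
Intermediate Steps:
-(23061 - 1*23620) - 1*(-32868) = -(23061 - 23620) + 32868 = -1*(-559) + 32868 = 559 + 32868 = 33427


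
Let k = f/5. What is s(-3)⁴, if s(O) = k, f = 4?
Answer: 256/625 ≈ 0.40960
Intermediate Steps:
k = ⅘ (k = 4/5 = 4*(⅕) = ⅘ ≈ 0.80000)
s(O) = ⅘
s(-3)⁴ = (⅘)⁴ = 256/625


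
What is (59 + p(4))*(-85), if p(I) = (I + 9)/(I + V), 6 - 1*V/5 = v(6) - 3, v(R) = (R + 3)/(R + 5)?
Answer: -191505/38 ≈ -5039.6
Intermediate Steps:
v(R) = (3 + R)/(5 + R)
V = 450/11 (V = 30 - 5*((3 + 6)/(5 + 6) - 3) = 30 - 5*(9/11 - 3) = 30 - 5*(-24/11) = 30 + 120/11 = 450/11 ≈ 40.909)
p(I) = (9 + I)/(450/11 + I) (p(I) = (I + 9)/(I + 450/11) = (9 + I)/(450/11 + I))
(59 + p(4))*(-85) = (59 + 11*(9 + 4)/(450 + 11*4))*(-85) = (59 + 11*13/(450 + 44))*(-85) = (59 + 11*13/494)*(-85) = (59 + 11*(1/494)*13)*(-85) = (59 + 11/38)*(-85) = (2253/38)*(-85) = -191505/38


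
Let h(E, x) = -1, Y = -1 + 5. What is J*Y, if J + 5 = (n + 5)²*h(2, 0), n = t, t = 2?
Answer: -216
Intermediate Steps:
n = 2
Y = 4
J = -54 (J = -5 + (2 + 5)²*(-1) = -5 + 7²*(-1) = -5 + 49*(-1) = -5 - 49 = -54)
J*Y = -54*4 = -216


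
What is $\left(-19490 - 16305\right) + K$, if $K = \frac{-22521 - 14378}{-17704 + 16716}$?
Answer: $- \frac{35328561}{988} \approx -35758.0$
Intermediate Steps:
$K = \frac{36899}{988}$ ($K = - \frac{36899}{-988} = \left(-36899\right) \left(- \frac{1}{988}\right) = \frac{36899}{988} \approx 37.347$)
$\left(-19490 - 16305\right) + K = \left(-19490 - 16305\right) + \frac{36899}{988} = -35795 + \frac{36899}{988} = - \frac{35328561}{988}$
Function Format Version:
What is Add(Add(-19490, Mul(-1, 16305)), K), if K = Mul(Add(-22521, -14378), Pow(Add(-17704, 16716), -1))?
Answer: Rational(-35328561, 988) ≈ -35758.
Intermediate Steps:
K = Rational(36899, 988) (K = Mul(-36899, Pow(-988, -1)) = Mul(-36899, Rational(-1, 988)) = Rational(36899, 988) ≈ 37.347)
Add(Add(-19490, Mul(-1, 16305)), K) = Add(Add(-19490, Mul(-1, 16305)), Rational(36899, 988)) = Add(Add(-19490, -16305), Rational(36899, 988)) = Add(-35795, Rational(36899, 988)) = Rational(-35328561, 988)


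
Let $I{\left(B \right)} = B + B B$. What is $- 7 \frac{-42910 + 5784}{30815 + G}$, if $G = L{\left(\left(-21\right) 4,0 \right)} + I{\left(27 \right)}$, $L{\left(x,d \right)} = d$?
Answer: $\frac{259882}{31571} \approx 8.2317$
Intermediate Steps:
$I{\left(B \right)} = B + B^{2}$
$G = 756$ ($G = 0 + 27 \left(1 + 27\right) = 0 + 27 \cdot 28 = 0 + 756 = 756$)
$- 7 \frac{-42910 + 5784}{30815 + G} = - 7 \frac{-42910 + 5784}{30815 + 756} = - 7 \left(- \frac{37126}{31571}\right) = - 7 \left(\left(-37126\right) \frac{1}{31571}\right) = \left(-7\right) \left(- \frac{37126}{31571}\right) = \frac{259882}{31571}$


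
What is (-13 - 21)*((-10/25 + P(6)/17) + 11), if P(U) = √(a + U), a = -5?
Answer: -1812/5 ≈ -362.40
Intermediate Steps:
P(U) = √(-5 + U)
(-13 - 21)*((-10/25 + P(6)/17) + 11) = (-13 - 21)*((-10/25 + √(-5 + 6)/17) + 11) = -34*((-10*1/25 + √1*(1/17)) + 11) = -34*((-⅖ + 1*(1/17)) + 11) = -34*((-⅖ + 1/17) + 11) = -34*(-29/85 + 11) = -34*906/85 = -1812/5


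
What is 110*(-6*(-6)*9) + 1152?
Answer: 36792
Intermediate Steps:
110*(-6*(-6)*9) + 1152 = 110*(36*9) + 1152 = 110*324 + 1152 = 35640 + 1152 = 36792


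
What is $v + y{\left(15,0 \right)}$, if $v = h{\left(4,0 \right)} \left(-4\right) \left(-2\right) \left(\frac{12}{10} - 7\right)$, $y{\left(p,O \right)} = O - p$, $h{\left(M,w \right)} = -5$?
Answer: $217$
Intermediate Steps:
$v = 232$ ($v = \left(-5\right) \left(-4\right) \left(-2\right) \left(\frac{12}{10} - 7\right) = 20 \left(-2\right) \left(12 \cdot \frac{1}{10} - 7\right) = - 40 \left(\frac{6}{5} - 7\right) = \left(-40\right) \left(- \frac{29}{5}\right) = 232$)
$v + y{\left(15,0 \right)} = 232 + \left(0 - 15\right) = 232 - 15 = 217$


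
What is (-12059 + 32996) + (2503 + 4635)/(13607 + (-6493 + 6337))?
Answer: 281630725/13451 ≈ 20938.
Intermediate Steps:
(-12059 + 32996) + (2503 + 4635)/(13607 + (-6493 + 6337)) = 20937 + 7138/(13607 - 156) = 20937 + 7138/13451 = 281630725/13451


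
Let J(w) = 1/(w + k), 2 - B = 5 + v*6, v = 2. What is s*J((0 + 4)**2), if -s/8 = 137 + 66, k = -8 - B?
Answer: -1624/23 ≈ -70.609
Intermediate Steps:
B = -15 (B = 2 - (5 + 2*6) = 2 - (5 + 12) = 2 - 1*17 = 2 - 17 = -15)
k = 7 (k = -8 - 1*(-15) = -8 + 15 = 7)
J(w) = 1/(7 + w) (J(w) = 1/(w + 7) = 1/(7 + w))
s = -1624 (s = -8*(137 + 66) = -8*203 = -1624)
s*J((0 + 4)**2) = -1624/(7 + (0 + 4)**2) = -1624/(7 + 4**2) = -1624/(7 + 16) = -1624/23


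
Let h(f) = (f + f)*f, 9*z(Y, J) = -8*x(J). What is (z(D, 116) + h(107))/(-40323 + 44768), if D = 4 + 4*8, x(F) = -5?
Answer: 29446/5715 ≈ 5.1524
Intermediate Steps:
D = 36 (D = 4 + 32 = 36)
z(Y, J) = 40/9 (z(Y, J) = (-8*(-5))/9 = (⅑)*40 = 40/9)
h(f) = 2*f² (h(f) = (2*f)*f = 2*f²)
(z(D, 116) + h(107))/(-40323 + 44768) = (40/9 + 2*107²)/(-40323 + 44768) = (40/9 + 2*11449)/4445 = (40/9 + 22898)*(1/4445) = (206122/9)*(1/4445) = 29446/5715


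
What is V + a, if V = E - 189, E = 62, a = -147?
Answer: -274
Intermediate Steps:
V = -127 (V = 62 - 189 = -127)
V + a = -127 - 147 = -274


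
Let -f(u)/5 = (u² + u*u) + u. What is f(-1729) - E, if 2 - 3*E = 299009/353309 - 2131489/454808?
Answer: -4802276936753229471/160687759672 ≈ -2.9886e+7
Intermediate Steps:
E = 312819360391/160687759672 (E = ⅔ - (299009/353309 - 2131489/454808)/3 = ⅔ - ⅓*(-617082561829/160687759672) = ⅔ + 617082561829/482063279016 = 312819360391/160687759672 ≈ 1.9468)
f(u) = -10*u² - 5*u (f(u) = -5*((u² + u*u) + u) = -5*((u² + u²) + u) = -5*(2*u² + u) = -5*(u + 2*u²) = -10*u² - 5*u)
f(-1729) - E = -5*(-1729)*(1 + 2*(-1729)) - 1*312819360391/160687759672 = -5*(-1729)*(1 - 3458) - 312819360391/160687759672 = -5*(-1729)*(-3457) - 312819360391/160687759672 = -29885765 - 312819360391/160687759672 = -4802276936753229471/160687759672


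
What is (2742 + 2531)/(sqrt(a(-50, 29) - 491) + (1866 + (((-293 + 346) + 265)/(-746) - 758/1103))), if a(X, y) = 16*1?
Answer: 1664481096386766541/588752569290507524 - 4462687374235765*I*sqrt(19)/588752569290507524 ≈ 2.8271 - 0.03304*I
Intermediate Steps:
a(X, y) = 16
(2742 + 2531)/(sqrt(a(-50, 29) - 491) + (1866 + (((-293 + 346) + 265)/(-746) - 758/1103))) = (2742 + 2531)/(sqrt(16 - 491) + (1866 + (((-293 + 346) + 265)/(-746) - 758/1103))) = 5273/(sqrt(-475) + (1866 + ((53 + 265)*(-1/746) - 758*1/1103))) = 5273/(5*I*sqrt(19) + (1866 + (318*(-1/746) - 758/1103))) = 5273/(5*I*sqrt(19) + (1866 + (-159/373 - 758/1103))) = 5273/(5*I*sqrt(19) + (1866 - 458111/411419)) = 5273/(5*I*sqrt(19) + 767249743/411419) = 5273/(767249743/411419 + 5*I*sqrt(19))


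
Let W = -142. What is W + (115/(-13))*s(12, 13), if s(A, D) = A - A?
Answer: -142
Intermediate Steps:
s(A, D) = 0
W + (115/(-13))*s(12, 13) = -142 + (115/(-13))*0 = -142 + (115*(-1/13))*0 = -142 - 115/13*0 = -142 + 0 = -142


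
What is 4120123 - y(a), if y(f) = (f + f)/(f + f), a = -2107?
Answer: 4120122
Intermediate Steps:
y(f) = 1 (y(f) = (2*f)/((2*f)) = (2*f)*(1/(2*f)) = 1)
4120123 - y(a) = 4120123 - 1*1 = 4120123 - 1 = 4120122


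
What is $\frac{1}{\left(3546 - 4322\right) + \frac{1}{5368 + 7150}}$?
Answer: $- \frac{12518}{9713967} \approx -0.0012887$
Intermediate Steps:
$\frac{1}{\left(3546 - 4322\right) + \frac{1}{5368 + 7150}} = \frac{1}{\left(3546 - 4322\right) + \frac{1}{12518}} = \frac{1}{-776 + \frac{1}{12518}} = \frac{1}{- \frac{9713967}{12518}} = - \frac{12518}{9713967}$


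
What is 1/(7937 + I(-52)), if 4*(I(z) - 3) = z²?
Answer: 1/8616 ≈ 0.00011606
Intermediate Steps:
I(z) = 3 + z²/4
1/(7937 + I(-52)) = 1/(7937 + (3 + (¼)*(-52)²)) = 1/(7937 + (3 + (¼)*2704)) = 1/(7937 + (3 + 676)) = 1/(7937 + 679) = 1/8616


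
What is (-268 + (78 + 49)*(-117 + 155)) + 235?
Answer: 4793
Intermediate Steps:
(-268 + (78 + 49)*(-117 + 155)) + 235 = (-268 + 127*38) + 235 = (-268 + 4826) + 235 = 4558 + 235 = 4793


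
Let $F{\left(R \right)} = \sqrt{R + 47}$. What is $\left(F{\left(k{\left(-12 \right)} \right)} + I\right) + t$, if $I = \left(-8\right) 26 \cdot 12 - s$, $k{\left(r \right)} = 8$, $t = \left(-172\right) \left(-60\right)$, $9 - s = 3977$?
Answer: $11792 + \sqrt{55} \approx 11799.0$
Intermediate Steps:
$s = -3968$ ($s = 9 - 3977 = -3968$)
$t = 10320$
$F{\left(R \right)} = \sqrt{47 + R}$
$I = 1472$ ($I = \left(-8\right) 26 \cdot 12 - -3968 = \left(-208\right) 12 + 3968 = -2496 + 3968 = 1472$)
$\left(F{\left(k{\left(-12 \right)} \right)} + I\right) + t = \left(\sqrt{47 + 8} + 1472\right) + 10320 = \left(\sqrt{55} + 1472\right) + 10320 = \left(1472 + \sqrt{55}\right) + 10320 = 11792 + \sqrt{55}$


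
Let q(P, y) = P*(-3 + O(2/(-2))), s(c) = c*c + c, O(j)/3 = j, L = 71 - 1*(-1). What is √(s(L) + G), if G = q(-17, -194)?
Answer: √5358 ≈ 73.198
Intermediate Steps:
L = 72 (L = 71 + 1 = 72)
O(j) = 3*j
s(c) = c + c² (s(c) = c² + c = c + c²)
q(P, y) = -6*P (q(P, y) = P*(-3 + 3*(2/(-2))) = P*(-3 + 3*(2*(-½))) = P*(-3 + 3*(-1)) = P*(-3 - 3) = P*(-6) = -6*P)
G = 102 (G = -6*(-17) = 102)
√(s(L) + G) = √(72*(1 + 72) + 102) = √(72*73 + 102) = √(5256 + 102) = √5358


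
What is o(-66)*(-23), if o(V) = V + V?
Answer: 3036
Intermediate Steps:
o(V) = 2*V
o(-66)*(-23) = (2*(-66))*(-23) = -132*(-23) = 3036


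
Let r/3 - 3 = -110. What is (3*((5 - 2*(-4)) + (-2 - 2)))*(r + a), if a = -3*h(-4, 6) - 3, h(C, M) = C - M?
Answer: -7938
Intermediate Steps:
r = -321 (r = 9 + 3*(-110) = 9 - 330 = -321)
a = 27 (a = -3*(-4 - 1*6) - 3 = -3*(-4 - 6) - 3 = -3*(-10) - 3 = 30 - 3 = 27)
(3*((5 - 2*(-4)) + (-2 - 2)))*(r + a) = (3*((5 - 2*(-4)) + (-2 - 2)))*(-321 + 27) = (3*((5 + 8) - 4))*(-294) = (3*(13 - 4))*(-294) = (3*9)*(-294) = 27*(-294) = -7938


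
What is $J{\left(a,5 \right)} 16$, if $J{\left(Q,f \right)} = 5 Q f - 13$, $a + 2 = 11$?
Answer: $3392$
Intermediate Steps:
$a = 9$ ($a = -2 + 11 = 9$)
$J{\left(Q,f \right)} = -13 + 5 Q f$ ($J{\left(Q,f \right)} = 5 Q f - 13 = -13 + 5 Q f$)
$J{\left(a,5 \right)} 16 = \left(-13 + 5 \cdot 9 \cdot 5\right) 16 = \left(-13 + 225\right) 16 = 212 \cdot 16 = 3392$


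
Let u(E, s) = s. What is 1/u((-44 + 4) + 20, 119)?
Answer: 1/119 ≈ 0.0084034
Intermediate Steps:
1/u((-44 + 4) + 20, 119) = 1/119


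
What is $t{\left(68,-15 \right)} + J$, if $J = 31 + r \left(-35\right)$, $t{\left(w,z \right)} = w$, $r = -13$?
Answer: $554$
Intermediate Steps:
$J = 486$ ($J = 31 - -455 = 31 + 455 = 486$)
$t{\left(68,-15 \right)} + J = 68 + 486 = 554$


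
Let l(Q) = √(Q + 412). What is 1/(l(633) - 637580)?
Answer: -127516/81301651071 - √1045/406508255355 ≈ -1.5685e-6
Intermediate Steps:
l(Q) = √(412 + Q)
1/(l(633) - 637580) = 1/(√(412 + 633) - 637580) = 1/(√1045 - 637580) = 1/(-637580 + √1045)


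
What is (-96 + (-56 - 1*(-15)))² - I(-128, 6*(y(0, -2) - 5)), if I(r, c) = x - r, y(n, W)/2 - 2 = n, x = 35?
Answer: 18606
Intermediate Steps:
y(n, W) = 4 + 2*n
I(r, c) = 35 - r
(-96 + (-56 - 1*(-15)))² - I(-128, 6*(y(0, -2) - 5)) = (-96 + (-56 - 1*(-15)))² - (35 - 1*(-128)) = (-96 + (-56 + 15))² - (35 + 128) = (-96 - 41)² - 1*163 = (-137)² - 163 = 18769 - 163 = 18606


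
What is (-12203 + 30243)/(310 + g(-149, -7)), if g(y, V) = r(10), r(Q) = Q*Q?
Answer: 44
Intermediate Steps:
r(Q) = Q²
g(y, V) = 100 (g(y, V) = 10² = 100)
(-12203 + 30243)/(310 + g(-149, -7)) = (-12203 + 30243)/(310 + 100) = 18040/410 = 18040*(1/410) = 44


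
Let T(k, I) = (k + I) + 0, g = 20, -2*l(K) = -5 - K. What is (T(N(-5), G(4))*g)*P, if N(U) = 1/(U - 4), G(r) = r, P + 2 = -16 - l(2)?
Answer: -15050/9 ≈ -1672.2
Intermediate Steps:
l(K) = 5/2 + K/2 (l(K) = -(-5 - K)/2 = 5/2 + K/2)
P = -43/2 (P = -2 + (-16 - (5/2 + (1/2)*2)) = -2 + (-16 - (5/2 + 1)) = -2 + (-16 - 1*7/2) = -2 + (-16 - 7/2) = -2 - 39/2 = -43/2 ≈ -21.500)
N(U) = 1/(-4 + U)
T(k, I) = I + k (T(k, I) = (I + k) + 0 = I + k)
(T(N(-5), G(4))*g)*P = ((4 + 1/(-4 - 5))*20)*(-43/2) = ((4 + 1/(-9))*20)*(-43/2) = ((4 - 1/9)*20)*(-43/2) = ((35/9)*20)*(-43/2) = (700/9)*(-43/2) = -15050/9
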